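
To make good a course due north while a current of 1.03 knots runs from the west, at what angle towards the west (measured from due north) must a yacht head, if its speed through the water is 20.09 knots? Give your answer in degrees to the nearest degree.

3°

The current pushes perpendicular to the desired track; the heading must have a component into the current equal to 1.03 knots: 20.09 sin θ = 1.03.
sin θ = 0.0513, so θ = 2.939°.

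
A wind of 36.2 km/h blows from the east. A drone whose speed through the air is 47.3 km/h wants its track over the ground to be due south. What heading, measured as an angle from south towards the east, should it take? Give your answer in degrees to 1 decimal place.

49.9°

The wind pushes perpendicular to the desired track; the heading must have a component into the wind equal to 36.2 km/h: 47.3 sin θ = 36.2.
sin θ = 0.7653, so θ = 49.936°.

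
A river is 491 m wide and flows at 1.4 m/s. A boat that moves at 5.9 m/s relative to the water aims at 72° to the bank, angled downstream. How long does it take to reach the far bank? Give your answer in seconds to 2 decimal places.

87.50 s

The component of the boat's velocity perpendicular to the bank is 5.9 × sin 72° = 5.611 m/s.
The flow acts along the bank and has no component across it.
Time = 491 / 5.611 = 87.503 s.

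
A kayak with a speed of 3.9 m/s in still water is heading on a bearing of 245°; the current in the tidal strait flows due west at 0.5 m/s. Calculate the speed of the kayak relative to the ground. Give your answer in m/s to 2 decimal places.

4.36 m/s

Taking east as x and north as y: velocity relative to the water = (-3.535, -1.648) m/s; the water relative to ground = (-0.500, 0.000) m/s.
Velocity relative to ground = (-3.535, -1.648) + (-0.500, 0.000) = (-4.035, -1.648) m/s.
Speed = |(-4.035, -1.648)| = 4.358 m/s.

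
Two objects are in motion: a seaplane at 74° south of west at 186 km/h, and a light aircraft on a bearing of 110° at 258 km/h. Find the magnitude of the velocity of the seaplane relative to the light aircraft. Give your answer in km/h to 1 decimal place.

Taking east as x and north as y: seaplane velocity = (-51.269, -178.795) km/h; light aircraft velocity = (242.441, -88.241) km/h.
Velocity of seaplane relative to light aircraft = (-51.269, -178.795) − (242.441, -88.241) = (-293.709, -90.553) km/h.
Magnitude = |(-293.709, -90.553)| = 307.352 km/h.

307.4 km/h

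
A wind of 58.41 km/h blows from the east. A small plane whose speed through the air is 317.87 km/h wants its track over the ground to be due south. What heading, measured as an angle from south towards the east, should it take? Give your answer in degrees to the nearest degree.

11°

The wind pushes perpendicular to the desired track; the heading must have a component into the wind equal to 58.41 km/h: 317.87 sin θ = 58.41.
sin θ = 0.1838, so θ = 10.589°.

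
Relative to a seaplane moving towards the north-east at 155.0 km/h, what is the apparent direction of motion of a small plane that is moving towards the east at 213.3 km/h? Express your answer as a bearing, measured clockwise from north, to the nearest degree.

Taking east as x and north as y: small plane velocity = (213.300, 0.000) km/h; seaplane velocity = (109.602, 109.602) km/h.
Velocity of small plane relative to seaplane = (213.300, 0.000) − (109.602, 109.602) = (103.698, -109.602) km/h.
Bearing = atan2(103.70, -109.60) = 136.59° clockwise from north.

137°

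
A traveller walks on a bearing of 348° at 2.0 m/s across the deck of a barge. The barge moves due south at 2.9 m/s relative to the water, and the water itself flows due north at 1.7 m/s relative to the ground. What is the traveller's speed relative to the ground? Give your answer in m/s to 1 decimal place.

In east/north components (m/s): traveller relative to barge = (-0.416, 1.956); barge relative to water = (0.000, -2.900); water relative to ground = (0.000, 1.700).
Sum = (-0.416, 0.756) m/s.
Speed = |(-0.416, 0.756)| = 0.863 m/s.

0.9 m/s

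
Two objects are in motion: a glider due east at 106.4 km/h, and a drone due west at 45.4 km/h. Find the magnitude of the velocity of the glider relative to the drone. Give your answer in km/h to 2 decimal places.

151.80 km/h

Taking east as x and north as y: glider velocity = (106.400, 0.000) km/h; drone velocity = (-45.400, 0.000) km/h.
Velocity of glider relative to drone = (106.400, 0.000) − (-45.400, 0.000) = (151.800, 0.000) km/h.
Magnitude = |(151.800, 0.000)| = 151.800 km/h.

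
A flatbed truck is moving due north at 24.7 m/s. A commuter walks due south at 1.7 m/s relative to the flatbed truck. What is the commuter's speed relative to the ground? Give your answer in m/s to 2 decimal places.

Taking east as x and north as y: flatbed truck velocity = (0.000, 24.700) m/s; commuter velocity relative to flatbed truck = (0.000, -1.700) m/s.
Velocity relative to ground = (0.000, 24.700) + (0.000, -1.700) = (0.000, 23.000) m/s.
Speed = |(0.000, 23.000)| = 23.000 m/s.

23.00 m/s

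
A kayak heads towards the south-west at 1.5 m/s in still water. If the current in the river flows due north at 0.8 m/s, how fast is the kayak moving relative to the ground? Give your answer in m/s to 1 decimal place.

1.1 m/s

Taking east as x and north as y: velocity relative to the water = (-1.061, -1.061) m/s; the water relative to ground = (0.000, 0.800) m/s.
Velocity relative to ground = (-1.061, -1.061) + (0.000, 0.800) = (-1.061, -0.261) m/s.
Speed = |(-1.061, -0.261)| = 1.092 m/s.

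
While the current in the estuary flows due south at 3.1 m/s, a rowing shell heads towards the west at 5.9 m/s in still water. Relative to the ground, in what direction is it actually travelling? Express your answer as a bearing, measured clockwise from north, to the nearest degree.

Taking east as x and north as y: velocity relative to the water = (-5.900, 0.000) m/s; the water relative to ground = (0.000, -3.100) m/s.
Velocity relative to ground = (-5.900, 0.000) + (0.000, -3.100) = (-5.900, -3.100) m/s.
Bearing = atan2(-5.90, -3.10) = 242.28° clockwise from north.

242°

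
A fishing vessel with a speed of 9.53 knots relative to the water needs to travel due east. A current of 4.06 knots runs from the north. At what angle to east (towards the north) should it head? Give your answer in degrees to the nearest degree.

25°

The current pushes perpendicular to the desired track; the heading must have a component into the current equal to 4.06 knots: 9.53 sin θ = 4.06.
sin θ = 0.4260, so θ = 25.215°.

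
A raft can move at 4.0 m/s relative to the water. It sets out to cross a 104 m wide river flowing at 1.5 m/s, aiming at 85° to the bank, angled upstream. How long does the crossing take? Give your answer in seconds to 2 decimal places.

The component of the raft's velocity perpendicular to the bank is 4.0 × sin 85° = 3.985 m/s.
The current is parallel to the bank, so it does not affect the crossing time.
Time = 104 / 3.985 = 26.099 s.

26.10 s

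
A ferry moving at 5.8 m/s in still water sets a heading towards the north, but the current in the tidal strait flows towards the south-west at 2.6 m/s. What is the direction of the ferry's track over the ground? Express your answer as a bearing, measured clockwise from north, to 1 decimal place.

Taking east as x and north as y: velocity relative to the water = (0.000, 5.800) m/s; the water relative to ground = (-1.838, -1.838) m/s.
Velocity relative to ground = (0.000, 5.800) + (-1.838, -1.838) = (-1.838, 3.962) m/s.
Bearing = atan2(-1.84, 3.96) = 335.10° clockwise from north.

335.1°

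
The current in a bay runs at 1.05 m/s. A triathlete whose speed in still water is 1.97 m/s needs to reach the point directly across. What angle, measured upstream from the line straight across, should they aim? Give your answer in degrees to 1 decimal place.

To cancel the current, the upstream component of the triathlete's velocity must equal the flow: 1.97 sin θ = 1.05.
sin θ = 1.05 / 1.97 = 0.5330.
θ = arcsin(0.5330) = 32.208°.

32.2°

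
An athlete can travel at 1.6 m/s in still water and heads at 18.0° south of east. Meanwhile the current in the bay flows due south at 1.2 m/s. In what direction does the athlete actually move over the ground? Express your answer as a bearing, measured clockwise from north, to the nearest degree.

138°

Taking east as x and north as y: velocity relative to the water = (1.522, -0.494) m/s; the water relative to ground = (0.000, -1.200) m/s.
Velocity relative to ground = (1.522, -0.494) + (0.000, -1.200) = (1.522, -1.694) m/s.
Bearing = atan2(1.52, -1.69) = 138.07° clockwise from north.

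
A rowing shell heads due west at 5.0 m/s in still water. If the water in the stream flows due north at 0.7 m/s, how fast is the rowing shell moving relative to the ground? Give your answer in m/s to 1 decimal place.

5.0 m/s

Taking east as x and north as y: velocity relative to the water = (-5.000, 0.000) m/s; the water relative to ground = (0.000, 0.700) m/s.
Velocity relative to ground = (-5.000, 0.000) + (0.000, 0.700) = (-5.000, 0.700) m/s.
Speed = |(-5.000, 0.700)| = 5.049 m/s.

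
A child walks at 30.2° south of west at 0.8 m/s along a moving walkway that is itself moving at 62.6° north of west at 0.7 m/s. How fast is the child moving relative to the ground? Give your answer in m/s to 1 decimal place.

Taking east as x and north as y: moving walkway velocity = (-0.322, 0.621) m/s; child velocity relative to moving walkway = (-0.691, -0.402) m/s.
Velocity relative to ground = (-0.322, 0.621) + (-0.691, -0.402) = (-1.014, 0.219) m/s.
Speed = |(-1.014, 0.219)| = 1.037 m/s.

1.0 m/s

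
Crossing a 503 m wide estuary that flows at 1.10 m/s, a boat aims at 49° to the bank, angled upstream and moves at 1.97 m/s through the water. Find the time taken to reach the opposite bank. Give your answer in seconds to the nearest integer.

338 s

The component of the boat's velocity perpendicular to the bank is 1.97 × sin 49° = 1.487 m/s.
The flow acts along the bank and has no component across it.
Time = 503 / 1.487 = 338.316 s.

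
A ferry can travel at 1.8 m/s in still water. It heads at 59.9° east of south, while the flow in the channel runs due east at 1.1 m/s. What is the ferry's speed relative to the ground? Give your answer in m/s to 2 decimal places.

2.81 m/s

Taking east as x and north as y: velocity relative to the water = (1.557, -0.903) m/s; the water relative to ground = (1.100, 0.000) m/s.
Velocity relative to ground = (1.557, -0.903) + (1.100, 0.000) = (2.657, -0.903) m/s.
Speed = |(2.657, -0.903)| = 2.806 m/s.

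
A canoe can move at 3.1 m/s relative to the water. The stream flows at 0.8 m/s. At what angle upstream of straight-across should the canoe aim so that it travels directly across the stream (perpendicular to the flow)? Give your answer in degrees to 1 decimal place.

15.0°

To cancel the current, the upstream component of the canoe's velocity must equal the flow: 3.1 sin θ = 0.8.
sin θ = 0.8 / 3.1 = 0.2581.
θ = arcsin(0.2581) = 14.955°.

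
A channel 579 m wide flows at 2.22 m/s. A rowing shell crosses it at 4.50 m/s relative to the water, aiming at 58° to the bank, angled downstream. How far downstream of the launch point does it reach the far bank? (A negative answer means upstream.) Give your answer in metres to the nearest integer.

Perpendicular speed = 3.816 m/s; crossing time = 579 / 3.816 = 151.721 s.
Net downstream speed = 4.605 m/s.
Drift = 4.605 × 151.721 = 698.620 m (downstream).

699 m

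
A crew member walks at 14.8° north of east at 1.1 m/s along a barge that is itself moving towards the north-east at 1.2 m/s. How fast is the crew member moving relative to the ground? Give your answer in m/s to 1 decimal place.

2.2 m/s

Taking east as x and north as y: barge velocity = (0.849, 0.849) m/s; crew member velocity relative to barge = (1.064, 0.281) m/s.
Velocity relative to ground = (0.849, 0.849) + (1.064, 0.281) = (1.912, 1.130) m/s.
Speed = |(1.912, 1.130)| = 2.221 m/s.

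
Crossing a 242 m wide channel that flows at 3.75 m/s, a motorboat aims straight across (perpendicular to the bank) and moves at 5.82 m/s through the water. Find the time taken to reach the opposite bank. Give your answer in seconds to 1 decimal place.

41.6 s

The component of the motorboat's velocity perpendicular to the bank is 5.82 m/s.
The flow acts along the bank and has no component across it.
Time = 242 / 5.820 = 41.581 s.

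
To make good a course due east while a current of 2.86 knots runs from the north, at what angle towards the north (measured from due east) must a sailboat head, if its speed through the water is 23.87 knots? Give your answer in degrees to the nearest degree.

7°

The current pushes perpendicular to the desired track; the heading must have a component into the current equal to 2.86 knots: 23.87 sin θ = 2.86.
sin θ = 0.1198, so θ = 6.881°.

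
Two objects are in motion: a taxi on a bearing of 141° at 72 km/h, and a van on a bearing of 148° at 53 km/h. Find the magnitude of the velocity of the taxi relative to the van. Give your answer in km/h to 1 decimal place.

20.4 km/h

Taking east as x and north as y: taxi velocity = (45.311, -55.955) km/h; van velocity = (28.086, -44.947) km/h.
Velocity of taxi relative to van = (45.311, -55.955) − (28.086, -44.947) = (17.225, -11.008) km/h.
Magnitude = |(17.225, -11.008)| = 20.442 km/h.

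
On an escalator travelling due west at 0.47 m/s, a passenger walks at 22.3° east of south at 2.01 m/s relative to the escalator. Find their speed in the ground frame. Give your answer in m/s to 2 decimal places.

1.88 m/s

Taking east as x and north as y: escalator velocity = (-0.470, 0.000) m/s; passenger velocity relative to escalator = (0.763, -1.860) m/s.
Velocity relative to ground = (-0.470, 0.000) + (0.763, -1.860) = (0.293, -1.860) m/s.
Speed = |(0.293, -1.860)| = 1.883 m/s.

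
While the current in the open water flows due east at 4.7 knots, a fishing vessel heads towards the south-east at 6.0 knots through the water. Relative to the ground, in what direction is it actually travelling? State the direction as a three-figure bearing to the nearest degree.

Taking east as x and north as y: velocity relative to the water = (4.243, -4.243) knots; the water relative to ground = (4.700, 0.000) knots.
Velocity relative to ground = (4.243, -4.243) + (4.700, 0.000) = (8.943, -4.243) knots.
Bearing = atan2(8.94, -4.24) = 115.38° clockwise from north.

115°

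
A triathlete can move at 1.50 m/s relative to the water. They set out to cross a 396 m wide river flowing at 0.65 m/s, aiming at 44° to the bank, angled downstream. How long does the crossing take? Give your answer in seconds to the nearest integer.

380 s

The component of the triathlete's velocity perpendicular to the bank is 1.50 × sin 44° = 1.042 m/s.
Only the cross-stream component determines the crossing time; the current contributes nothing perpendicular to the bank.
Time = 396 / 1.042 = 380.043 s.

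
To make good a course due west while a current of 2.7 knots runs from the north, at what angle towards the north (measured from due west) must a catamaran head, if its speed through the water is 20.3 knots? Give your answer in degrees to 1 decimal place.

7.6°

The current pushes perpendicular to the desired track; the heading must have a component into the current equal to 2.7 knots: 20.3 sin θ = 2.7.
sin θ = 0.1330, so θ = 7.643°.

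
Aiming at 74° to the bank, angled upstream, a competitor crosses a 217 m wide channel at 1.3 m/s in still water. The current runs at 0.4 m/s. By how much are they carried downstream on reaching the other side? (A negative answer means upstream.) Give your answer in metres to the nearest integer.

Perpendicular speed = 1.250 m/s; crossing time = 217 / 1.250 = 173.650 s.
Net downstream speed = 0.042 m/s.
Drift = 0.042 × 173.650 = 7.236 m (downstream).

7 m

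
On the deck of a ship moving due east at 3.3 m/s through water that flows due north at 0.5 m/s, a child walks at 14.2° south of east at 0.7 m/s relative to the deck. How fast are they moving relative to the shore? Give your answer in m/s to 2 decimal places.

In east/north components (m/s): child relative to ship = (0.679, -0.172); ship relative to water = (3.300, 0.000); water relative to ground = (0.000, 0.500).
Sum = (3.979, 0.328) m/s.
Speed = |(3.979, 0.328)| = 3.992 m/s.

3.99 m/s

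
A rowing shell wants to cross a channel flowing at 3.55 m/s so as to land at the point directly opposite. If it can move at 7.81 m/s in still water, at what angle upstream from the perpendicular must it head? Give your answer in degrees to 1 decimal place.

27.0°

To cancel the current, the upstream component of the rowing shell's velocity must equal the flow: 7.81 sin θ = 3.55.
sin θ = 3.55 / 7.81 = 0.4545.
θ = arcsin(0.4545) = 27.036°.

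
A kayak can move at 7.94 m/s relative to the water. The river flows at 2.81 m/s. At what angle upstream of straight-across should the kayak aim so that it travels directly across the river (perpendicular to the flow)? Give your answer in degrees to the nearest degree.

21°

To cancel the current, the upstream component of the kayak's velocity must equal the flow: 7.94 sin θ = 2.81.
sin θ = 2.81 / 7.94 = 0.3539.
θ = arcsin(0.3539) = 20.726°.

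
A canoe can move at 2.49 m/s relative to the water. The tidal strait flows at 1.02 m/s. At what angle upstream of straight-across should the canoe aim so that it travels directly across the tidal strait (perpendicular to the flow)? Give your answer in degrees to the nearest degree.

To cancel the current, the upstream component of the canoe's velocity must equal the flow: 2.49 sin θ = 1.02.
sin θ = 1.02 / 2.49 = 0.4096.
θ = arcsin(0.4096) = 24.182°.

24°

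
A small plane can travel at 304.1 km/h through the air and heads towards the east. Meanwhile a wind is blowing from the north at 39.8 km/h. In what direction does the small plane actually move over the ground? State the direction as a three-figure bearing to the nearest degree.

Taking east as x and north as y: velocity relative to the air = (304.100, 0.000) km/h; the air relative to ground = (0.000, -39.800) km/h.
Velocity relative to ground = (304.100, 0.000) + (0.000, -39.800) = (304.100, -39.800) km/h.
Bearing = atan2(304.10, -39.80) = 97.46° clockwise from north.

097°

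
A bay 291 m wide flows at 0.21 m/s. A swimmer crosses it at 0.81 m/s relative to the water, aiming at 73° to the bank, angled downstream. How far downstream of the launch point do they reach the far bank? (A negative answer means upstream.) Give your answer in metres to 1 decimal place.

Perpendicular speed = 0.775 m/s; crossing time = 291 / 0.775 = 375.674 s.
Net downstream speed = 0.447 m/s.
Drift = 0.447 × 375.674 = 167.859 m (downstream).

167.9 m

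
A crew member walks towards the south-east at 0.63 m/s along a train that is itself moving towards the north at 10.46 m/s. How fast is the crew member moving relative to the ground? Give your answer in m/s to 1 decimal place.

10.0 m/s

Taking east as x and north as y: train velocity = (0.000, 10.460) m/s; crew member velocity relative to train = (0.445, -0.445) m/s.
Velocity relative to ground = (0.000, 10.460) + (0.445, -0.445) = (0.445, 10.015) m/s.
Speed = |(0.445, 10.015)| = 10.024 m/s.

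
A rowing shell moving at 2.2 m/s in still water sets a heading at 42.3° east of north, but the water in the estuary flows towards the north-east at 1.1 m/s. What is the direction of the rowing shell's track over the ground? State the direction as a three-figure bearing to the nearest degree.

043°

Taking east as x and north as y: velocity relative to the water = (1.481, 1.627) m/s; the water relative to ground = (0.778, 0.778) m/s.
Velocity relative to ground = (1.481, 1.627) + (0.778, 0.778) = (2.258, 2.405) m/s.
Bearing = atan2(2.26, 2.41) = 43.20° clockwise from north.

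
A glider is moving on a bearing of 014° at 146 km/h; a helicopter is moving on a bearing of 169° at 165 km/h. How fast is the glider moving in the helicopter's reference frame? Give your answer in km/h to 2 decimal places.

303.66 km/h

Taking east as x and north as y: glider velocity = (35.321, 141.663) km/h; helicopter velocity = (31.483, -161.968) km/h.
Velocity of glider relative to helicopter = (35.321, 141.663) − (31.483, -161.968) = (3.837, 303.632) km/h.
Magnitude = |(3.837, 303.632)| = 303.656 km/h.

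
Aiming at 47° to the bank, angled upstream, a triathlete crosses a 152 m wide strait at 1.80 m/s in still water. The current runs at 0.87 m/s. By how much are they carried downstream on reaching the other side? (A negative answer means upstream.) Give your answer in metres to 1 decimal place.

Perpendicular speed = 1.316 m/s; crossing time = 152 / 1.316 = 115.463 s.
Net downstream speed = -0.358 m/s.
Drift = -0.358 × 115.463 = -41.289 m (upstream).

-41.3 m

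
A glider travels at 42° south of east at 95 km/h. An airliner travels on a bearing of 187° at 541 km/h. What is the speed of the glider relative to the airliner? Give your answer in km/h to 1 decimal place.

Taking east as x and north as y: glider velocity = (70.599, -63.567) km/h; airliner velocity = (-65.931, -536.967) km/h.
Velocity of glider relative to airliner = (70.599, -63.567) − (-65.931, -536.967) = (136.530, 473.400) km/h.
Magnitude = |(136.530, 473.400)| = 492.695 km/h.

492.7 km/h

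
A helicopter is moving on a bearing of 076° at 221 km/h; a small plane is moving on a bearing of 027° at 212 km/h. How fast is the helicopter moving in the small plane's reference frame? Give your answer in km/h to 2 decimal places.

179.75 km/h

Taking east as x and north as y: helicopter velocity = (214.435, 53.465) km/h; small plane velocity = (96.246, 188.893) km/h.
Velocity of helicopter relative to small plane = (214.435, 53.465) − (96.246, 188.893) = (118.189, -135.429) km/h.
Magnitude = |(118.189, -135.429)| = 179.749 km/h.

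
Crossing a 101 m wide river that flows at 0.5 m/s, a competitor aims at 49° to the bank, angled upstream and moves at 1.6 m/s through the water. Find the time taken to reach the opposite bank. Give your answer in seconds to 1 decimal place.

83.6 s

The component of the competitor's velocity perpendicular to the bank is 1.6 × sin 49° = 1.208 m/s.
The current is parallel to the bank, so it does not affect the crossing time.
Time = 101 / 1.208 = 83.641 s.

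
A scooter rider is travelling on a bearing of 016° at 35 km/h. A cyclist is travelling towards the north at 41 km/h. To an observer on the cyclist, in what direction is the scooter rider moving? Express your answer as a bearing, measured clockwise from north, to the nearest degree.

Taking east as x and north as y: scooter rider velocity = (9.647, 33.644) km/h; cyclist velocity = (0.000, 41.000) km/h.
Velocity of scooter rider relative to cyclist = (9.647, 33.644) − (0.000, 41.000) = (9.647, -7.356) km/h.
Bearing = atan2(9.65, -7.36) = 127.32° clockwise from north.

127°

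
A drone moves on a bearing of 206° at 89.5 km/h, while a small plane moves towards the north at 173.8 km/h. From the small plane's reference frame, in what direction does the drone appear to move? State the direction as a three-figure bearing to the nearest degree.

189°

Taking east as x and north as y: drone velocity = (-39.234, -80.442) km/h; small plane velocity = (0.000, 173.800) km/h.
Velocity of drone relative to small plane = (-39.234, -80.442) − (0.000, 173.800) = (-39.234, -254.242) km/h.
Bearing = atan2(-39.23, -254.24) = 188.77° clockwise from north.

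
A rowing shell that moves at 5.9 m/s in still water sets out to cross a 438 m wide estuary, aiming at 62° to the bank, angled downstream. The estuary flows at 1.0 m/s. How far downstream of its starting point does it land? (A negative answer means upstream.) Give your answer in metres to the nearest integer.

317 m

Perpendicular speed = 5.209 m/s; crossing time = 438 / 5.209 = 84.079 s.
Net downstream speed = 3.770 m/s.
Drift = 3.770 × 84.079 = 316.968 m (downstream).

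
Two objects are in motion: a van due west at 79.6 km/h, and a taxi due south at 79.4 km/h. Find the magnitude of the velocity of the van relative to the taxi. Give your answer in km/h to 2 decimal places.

112.43 km/h

Taking east as x and north as y: van velocity = (-79.600, 0.000) km/h; taxi velocity = (0.000, -79.400) km/h.
Velocity of van relative to taxi = (-79.600, 0.000) − (0.000, -79.400) = (-79.600, 79.400) km/h.
Magnitude = |(-79.600, 79.400)| = 112.430 km/h.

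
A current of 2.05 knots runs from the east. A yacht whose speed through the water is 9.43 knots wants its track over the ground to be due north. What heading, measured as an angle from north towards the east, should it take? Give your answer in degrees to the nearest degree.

13°

The current pushes perpendicular to the desired track; the heading must have a component into the current equal to 2.05 knots: 9.43 sin θ = 2.05.
sin θ = 0.2174, so θ = 12.556°.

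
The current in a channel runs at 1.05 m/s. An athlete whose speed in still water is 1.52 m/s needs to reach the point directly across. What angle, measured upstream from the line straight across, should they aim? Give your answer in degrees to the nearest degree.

To cancel the current, the upstream component of the athlete's velocity must equal the flow: 1.52 sin θ = 1.05.
sin θ = 1.05 / 1.52 = 0.6908.
θ = arcsin(0.6908) = 43.693°.

44°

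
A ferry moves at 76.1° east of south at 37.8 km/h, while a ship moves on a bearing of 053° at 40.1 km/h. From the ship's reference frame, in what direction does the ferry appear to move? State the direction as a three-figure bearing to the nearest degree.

172°

Taking east as x and north as y: ferry velocity = (36.693, -9.081) km/h; ship velocity = (32.025, 24.133) km/h.
Velocity of ferry relative to ship = (36.693, -9.081) − (32.025, 24.133) = (4.668, -33.213) km/h.
Bearing = atan2(4.67, -33.21) = 172.00° clockwise from north.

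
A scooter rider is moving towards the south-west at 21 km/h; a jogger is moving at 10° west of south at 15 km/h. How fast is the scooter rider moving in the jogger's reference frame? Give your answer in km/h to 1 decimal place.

12.2 km/h

Taking east as x and north as y: scooter rider velocity = (-14.849, -14.849) km/h; jogger velocity = (-2.605, -14.772) km/h.
Velocity of scooter rider relative to jogger = (-14.849, -14.849) − (-2.605, -14.772) = (-12.245, -0.077) km/h.
Magnitude = |(-12.245, -0.077)| = 12.245 km/h.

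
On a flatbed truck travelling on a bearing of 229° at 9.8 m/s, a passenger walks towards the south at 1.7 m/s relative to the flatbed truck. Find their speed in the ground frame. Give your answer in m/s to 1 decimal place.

11.0 m/s

Taking east as x and north as y: flatbed truck velocity = (-7.396, -6.429) m/s; passenger velocity relative to flatbed truck = (0.000, -1.700) m/s.
Velocity relative to ground = (-7.396, -6.429) + (0.000, -1.700) = (-7.396, -8.129) m/s.
Speed = |(-7.396, -8.129)| = 10.990 m/s.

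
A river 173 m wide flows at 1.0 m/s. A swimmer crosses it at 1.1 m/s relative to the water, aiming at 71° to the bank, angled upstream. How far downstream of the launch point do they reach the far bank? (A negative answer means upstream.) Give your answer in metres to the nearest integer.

107 m

Perpendicular speed = 1.040 m/s; crossing time = 173 / 1.040 = 166.335 s.
Net downstream speed = 0.642 m/s.
Drift = 0.642 × 166.335 = 106.766 m (downstream).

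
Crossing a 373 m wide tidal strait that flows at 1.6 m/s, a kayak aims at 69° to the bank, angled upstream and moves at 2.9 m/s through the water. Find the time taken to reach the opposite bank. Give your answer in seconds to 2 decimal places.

The component of the kayak's velocity perpendicular to the bank is 2.9 × sin 69° = 2.707 m/s.
The flow acts along the bank and has no component across it.
Time = 373 / 2.707 = 137.771 s.

137.77 s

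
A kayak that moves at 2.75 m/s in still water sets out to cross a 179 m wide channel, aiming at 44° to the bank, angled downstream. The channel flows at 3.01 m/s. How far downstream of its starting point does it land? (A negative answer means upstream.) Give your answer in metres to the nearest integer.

Perpendicular speed = 1.910 m/s; crossing time = 179 / 1.910 = 93.702 s.
Net downstream speed = 4.988 m/s.
Drift = 4.988 × 93.702 = 467.403 m (downstream).

467 m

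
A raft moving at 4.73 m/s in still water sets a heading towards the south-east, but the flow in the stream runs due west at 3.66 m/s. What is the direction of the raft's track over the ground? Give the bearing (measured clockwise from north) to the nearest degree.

Taking east as x and north as y: velocity relative to the water = (3.345, -3.345) m/s; the water relative to ground = (-3.660, 0.000) m/s.
Velocity relative to ground = (3.345, -3.345) + (-3.660, 0.000) = (-0.315, -3.345) m/s.
Bearing = atan2(-0.32, -3.34) = 185.39° clockwise from north.

185°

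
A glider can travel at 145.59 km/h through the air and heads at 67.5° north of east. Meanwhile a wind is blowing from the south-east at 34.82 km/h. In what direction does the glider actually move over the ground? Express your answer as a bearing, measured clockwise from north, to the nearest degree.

Taking east as x and north as y: velocity relative to the air = (55.715, 134.508) km/h; the air relative to ground = (-24.621, 24.621) km/h.
Velocity relative to ground = (55.715, 134.508) + (-24.621, 24.621) = (31.093, 159.129) km/h.
Bearing = atan2(31.09, 159.13) = 11.06° clockwise from north.

011°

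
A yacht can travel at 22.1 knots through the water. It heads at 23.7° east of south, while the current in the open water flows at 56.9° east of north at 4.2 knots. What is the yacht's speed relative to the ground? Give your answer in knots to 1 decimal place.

Taking east as x and north as y: velocity relative to the water = (8.883, -20.236) knots; the water relative to ground = (3.518, 2.294) knots.
Velocity relative to ground = (8.883, -20.236) + (3.518, 2.294) = (12.401, -17.943) knots.
Speed = |(12.401, -17.943)| = 21.811 knots.

21.8 knots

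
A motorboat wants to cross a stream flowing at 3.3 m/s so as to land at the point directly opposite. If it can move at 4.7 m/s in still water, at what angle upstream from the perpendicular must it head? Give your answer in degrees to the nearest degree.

45°

To cancel the current, the upstream component of the motorboat's velocity must equal the flow: 4.7 sin θ = 3.3.
sin θ = 3.3 / 4.7 = 0.7021.
θ = arcsin(0.7021) = 44.598°.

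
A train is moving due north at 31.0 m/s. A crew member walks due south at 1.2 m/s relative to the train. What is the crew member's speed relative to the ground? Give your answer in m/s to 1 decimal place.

29.8 m/s

Taking east as x and north as y: train velocity = (0.000, 31.000) m/s; crew member velocity relative to train = (0.000, -1.200) m/s.
Velocity relative to ground = (0.000, 31.000) + (0.000, -1.200) = (0.000, 29.800) m/s.
Speed = |(0.000, 29.800)| = 29.800 m/s.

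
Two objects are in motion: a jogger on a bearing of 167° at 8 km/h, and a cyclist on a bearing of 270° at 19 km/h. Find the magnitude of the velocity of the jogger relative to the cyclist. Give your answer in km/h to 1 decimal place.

Taking east as x and north as y: jogger velocity = (1.800, -7.795) km/h; cyclist velocity = (-19.000, 0.000) km/h.
Velocity of jogger relative to cyclist = (1.800, -7.795) − (-19.000, 0.000) = (20.800, -7.795) km/h.
Magnitude = |(20.800, -7.795)| = 22.212 km/h.

22.2 km/h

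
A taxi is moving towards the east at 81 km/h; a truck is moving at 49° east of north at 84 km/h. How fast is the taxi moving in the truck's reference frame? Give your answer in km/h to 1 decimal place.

Taking east as x and north as y: taxi velocity = (81.000, 0.000) km/h; truck velocity = (63.396, 55.109) km/h.
Velocity of taxi relative to truck = (81.000, 0.000) − (63.396, 55.109) = (17.604, -55.109) km/h.
Magnitude = |(17.604, -55.109)| = 57.853 km/h.

57.9 km/h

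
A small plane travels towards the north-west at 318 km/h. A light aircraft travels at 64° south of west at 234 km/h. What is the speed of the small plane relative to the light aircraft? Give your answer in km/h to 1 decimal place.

Taking east as x and north as y: small plane velocity = (-224.860, 224.860) km/h; light aircraft velocity = (-102.579, -210.318) km/h.
Velocity of small plane relative to light aircraft = (-224.860, 224.860) − (-102.579, -210.318) = (-122.281, 435.178) km/h.
Magnitude = |(-122.281, 435.178)| = 452.031 km/h.

452.0 km/h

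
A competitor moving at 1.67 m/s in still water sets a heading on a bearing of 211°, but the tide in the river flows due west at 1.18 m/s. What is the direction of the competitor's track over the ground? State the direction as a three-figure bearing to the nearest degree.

235°

Taking east as x and north as y: velocity relative to the water = (-0.860, -1.431) m/s; the water relative to ground = (-1.180, 0.000) m/s.
Velocity relative to ground = (-0.860, -1.431) + (-1.180, 0.000) = (-2.040, -1.431) m/s.
Bearing = atan2(-2.04, -1.43) = 234.94° clockwise from north.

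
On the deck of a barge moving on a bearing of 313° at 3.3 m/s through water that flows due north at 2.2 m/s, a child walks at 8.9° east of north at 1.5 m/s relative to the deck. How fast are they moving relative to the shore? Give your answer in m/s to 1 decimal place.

In east/north components (m/s): child relative to barge = (0.232, 1.482); barge relative to water = (-2.413, 2.251); water relative to ground = (0.000, 2.200).
Sum = (-2.181, 5.933) m/s.
Speed = |(-2.181, 5.933)| = 6.321 m/s.

6.3 m/s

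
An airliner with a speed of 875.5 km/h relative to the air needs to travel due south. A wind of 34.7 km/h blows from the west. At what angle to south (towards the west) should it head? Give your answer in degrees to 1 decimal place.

The wind pushes perpendicular to the desired track; the heading must have a component into the wind equal to 34.7 km/h: 875.5 sin θ = 34.7.
sin θ = 0.0396, so θ = 2.271°.

2.3°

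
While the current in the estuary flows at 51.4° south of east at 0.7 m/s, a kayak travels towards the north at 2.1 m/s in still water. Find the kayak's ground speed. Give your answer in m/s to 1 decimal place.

Taking east as x and north as y: velocity relative to the water = (0.000, 2.100) m/s; the water relative to ground = (0.437, -0.547) m/s.
Velocity relative to ground = (0.000, 2.100) + (0.437, -0.547) = (0.437, 1.553) m/s.
Speed = |(0.437, 1.553)| = 1.613 m/s.

1.6 m/s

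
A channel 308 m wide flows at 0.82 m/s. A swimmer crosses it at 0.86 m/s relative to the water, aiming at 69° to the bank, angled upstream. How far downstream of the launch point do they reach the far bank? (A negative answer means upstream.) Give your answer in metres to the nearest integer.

196 m

Perpendicular speed = 0.803 m/s; crossing time = 308 / 0.803 = 383.619 s.
Net downstream speed = 0.512 m/s.
Drift = 0.512 × 383.619 = 196.338 m (downstream).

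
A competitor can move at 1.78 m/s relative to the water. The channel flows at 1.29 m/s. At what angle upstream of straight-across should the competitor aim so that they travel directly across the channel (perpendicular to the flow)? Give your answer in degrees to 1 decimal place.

46.4°

To cancel the current, the upstream component of the competitor's velocity must equal the flow: 1.78 sin θ = 1.29.
sin θ = 1.29 / 1.78 = 0.7247.
θ = arcsin(0.7247) = 46.445°.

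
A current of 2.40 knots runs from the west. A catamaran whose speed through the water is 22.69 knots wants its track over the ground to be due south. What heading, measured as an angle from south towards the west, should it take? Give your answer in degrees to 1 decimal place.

The current pushes perpendicular to the desired track; the heading must have a component into the current equal to 2.40 knots: 22.69 sin θ = 2.40.
sin θ = 0.1058, so θ = 6.072°.

6.1°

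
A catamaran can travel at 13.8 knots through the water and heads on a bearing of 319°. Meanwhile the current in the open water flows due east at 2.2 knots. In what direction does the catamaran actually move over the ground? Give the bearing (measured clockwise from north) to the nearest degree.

327°

Taking east as x and north as y: velocity relative to the water = (-9.054, 10.415) knots; the water relative to ground = (2.200, 0.000) knots.
Velocity relative to ground = (-9.054, 10.415) + (2.200, 0.000) = (-6.854, 10.415) knots.
Bearing = atan2(-6.85, 10.41) = 326.65° clockwise from north.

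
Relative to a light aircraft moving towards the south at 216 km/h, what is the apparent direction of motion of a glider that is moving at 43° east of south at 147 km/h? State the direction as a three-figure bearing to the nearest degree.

Taking east as x and north as y: glider velocity = (100.254, -107.509) km/h; light aircraft velocity = (0.000, -216.000) km/h.
Velocity of glider relative to light aircraft = (100.254, -107.509) − (0.000, -216.000) = (100.254, 108.491) km/h.
Bearing = atan2(100.25, 108.49) = 42.74° clockwise from north.

043°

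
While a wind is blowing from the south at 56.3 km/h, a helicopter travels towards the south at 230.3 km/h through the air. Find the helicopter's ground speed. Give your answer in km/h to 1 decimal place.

174.0 km/h

Taking east as x and north as y: velocity relative to the air = (0.000, -230.300) km/h; the air relative to ground = (0.000, 56.300) km/h.
Velocity relative to ground = (0.000, -230.300) + (0.000, 56.300) = (0.000, -174.000) km/h.
Speed = |(0.000, -174.000)| = 174.000 km/h.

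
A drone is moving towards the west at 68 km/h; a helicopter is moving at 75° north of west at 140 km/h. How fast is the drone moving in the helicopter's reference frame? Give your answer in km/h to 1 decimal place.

138.9 km/h

Taking east as x and north as y: drone velocity = (-68.000, 0.000) km/h; helicopter velocity = (-36.235, 135.230) km/h.
Velocity of drone relative to helicopter = (-68.000, 0.000) − (-36.235, 135.230) = (-31.765, -135.230) km/h.
Magnitude = |(-31.765, -135.230)| = 138.910 km/h.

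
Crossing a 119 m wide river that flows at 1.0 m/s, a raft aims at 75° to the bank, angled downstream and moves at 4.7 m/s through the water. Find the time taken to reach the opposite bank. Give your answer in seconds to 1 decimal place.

The component of the raft's velocity perpendicular to the bank is 4.7 × sin 75° = 4.540 m/s.
The current is parallel to the bank, so it does not affect the crossing time.
Time = 119 / 4.540 = 26.212 s.

26.2 s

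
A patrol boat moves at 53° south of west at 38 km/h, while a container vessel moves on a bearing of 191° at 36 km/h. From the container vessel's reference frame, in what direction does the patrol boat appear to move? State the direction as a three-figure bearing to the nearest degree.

287°

Taking east as x and north as y: patrol boat velocity = (-22.869, -30.348) km/h; container vessel velocity = (-6.869, -35.339) km/h.
Velocity of patrol boat relative to container vessel = (-22.869, -30.348) − (-6.869, -35.339) = (-16.000, 4.990) km/h.
Bearing = atan2(-16.00, 4.99) = 287.32° clockwise from north.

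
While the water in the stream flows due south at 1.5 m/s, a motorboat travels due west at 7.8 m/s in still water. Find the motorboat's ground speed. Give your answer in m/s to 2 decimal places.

Taking east as x and north as y: velocity relative to the water = (-7.800, 0.000) m/s; the water relative to ground = (0.000, -1.500) m/s.
Velocity relative to ground = (-7.800, 0.000) + (0.000, -1.500) = (-7.800, -1.500) m/s.
Speed = |(-7.800, -1.500)| = 7.943 m/s.

7.94 m/s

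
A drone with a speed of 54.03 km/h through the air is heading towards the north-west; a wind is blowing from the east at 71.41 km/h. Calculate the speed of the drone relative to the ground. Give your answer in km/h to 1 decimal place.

116.1 km/h

Taking east as x and north as y: velocity relative to the air = (-38.205, 38.205) km/h; the air relative to ground = (-71.410, 0.000) km/h.
Velocity relative to ground = (-38.205, 38.205) + (-71.410, 0.000) = (-109.615, 38.205) km/h.
Speed = |(-109.615, 38.205)| = 116.082 km/h.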